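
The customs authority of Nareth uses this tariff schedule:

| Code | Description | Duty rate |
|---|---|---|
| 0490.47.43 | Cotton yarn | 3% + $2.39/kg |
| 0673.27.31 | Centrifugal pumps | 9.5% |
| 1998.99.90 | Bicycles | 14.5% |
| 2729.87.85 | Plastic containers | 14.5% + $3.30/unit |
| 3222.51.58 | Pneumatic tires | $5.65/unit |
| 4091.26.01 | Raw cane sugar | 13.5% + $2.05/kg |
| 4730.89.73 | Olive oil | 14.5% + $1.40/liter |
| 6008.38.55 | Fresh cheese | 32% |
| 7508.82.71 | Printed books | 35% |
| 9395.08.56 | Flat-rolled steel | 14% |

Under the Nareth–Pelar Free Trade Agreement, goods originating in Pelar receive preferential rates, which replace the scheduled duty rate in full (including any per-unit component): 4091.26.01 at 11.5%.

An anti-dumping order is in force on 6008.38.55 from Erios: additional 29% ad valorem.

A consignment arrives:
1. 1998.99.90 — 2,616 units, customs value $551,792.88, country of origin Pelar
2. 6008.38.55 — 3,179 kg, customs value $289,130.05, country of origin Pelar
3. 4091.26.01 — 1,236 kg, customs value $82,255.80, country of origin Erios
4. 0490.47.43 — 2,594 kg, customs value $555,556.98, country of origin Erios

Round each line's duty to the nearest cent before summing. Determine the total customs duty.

Line 1 (1998.99.90, Pelar, 2,616 units, $551,792.88):
Base rate for 1998.99.90 is 14.5%.
Origin Pelar is the FTA partner but 1998.99.90 is not on the preference list; base rate stands.
Duty = $551,792.88 × 14.5% = $80,009.97.
Line 2 (6008.38.55, Pelar, 3,179 kg, $289,130.05):
Base rate for 6008.38.55 is 32%.
Origin Pelar is the FTA partner but 6008.38.55 is not on the preference list; base rate stands.
The additional-duty order on 6008.38.55 targets Erios, not Pelar; it does not apply.
Duty = $289,130.05 × 32% = $92,521.62.
Line 3 (4091.26.01, Erios, 1,236 kg, $82,255.80):
Base rate for 4091.26.01 is 13.5% + $2.05/kg.
4091.26.01 has an FTA preferential rate, but origin Erios is not Pelar; base rate stands.
Duty = $82,255.80 × 13.5% + 1,236 × $2.05 = $13,638.33.
Line 4 (0490.47.43, Erios, 2,594 kg, $555,556.98):
Base rate for 0490.47.43 is 3% + $2.39/kg.
Duty = $555,556.98 × 3% + 2,594 × $2.39 = $22,866.37.
Total = $80,009.97 + $92,521.62 + $13,638.33 + $22,866.37 = $209,036.29.

$209,036.29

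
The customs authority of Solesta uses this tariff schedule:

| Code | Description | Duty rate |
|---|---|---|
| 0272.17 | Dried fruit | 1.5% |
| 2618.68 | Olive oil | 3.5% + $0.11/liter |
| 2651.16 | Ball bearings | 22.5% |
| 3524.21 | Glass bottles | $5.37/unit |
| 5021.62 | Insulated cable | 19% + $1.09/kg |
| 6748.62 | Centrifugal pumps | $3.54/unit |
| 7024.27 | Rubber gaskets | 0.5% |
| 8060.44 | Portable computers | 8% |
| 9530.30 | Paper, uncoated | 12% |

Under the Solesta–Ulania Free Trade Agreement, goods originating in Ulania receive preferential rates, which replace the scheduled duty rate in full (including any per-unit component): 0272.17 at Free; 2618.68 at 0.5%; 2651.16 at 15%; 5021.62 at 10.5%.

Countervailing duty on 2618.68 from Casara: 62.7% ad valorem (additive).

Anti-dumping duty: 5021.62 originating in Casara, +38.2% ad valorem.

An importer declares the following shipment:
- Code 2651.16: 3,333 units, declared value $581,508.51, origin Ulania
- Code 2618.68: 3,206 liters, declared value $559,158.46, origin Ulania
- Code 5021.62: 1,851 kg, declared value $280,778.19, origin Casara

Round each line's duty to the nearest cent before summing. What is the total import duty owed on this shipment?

Line 1 (2651.16, Ulania, 3,333 units, $581,508.51):
Base rate for 2651.16 is 22.5%.
Origin Ulania qualifies under the Solesta–Ulania agreement and 2651.16 is covered: preferential rate 15% applies instead.
Duty = $581,508.51 × 15% = $87,226.28.
Line 2 (2618.68, Ulania, 3,206 liters, $559,158.46):
Base rate for 2618.68 is 3.5% + $0.11/liter.
Origin Ulania qualifies under the Solesta–Ulania agreement and 2618.68 is covered: preferential rate 0.5% applies instead.
The additional-duty order on 2618.68 targets Casara, not Ulania; it does not apply.
Duty = $559,158.46 × 0.5% = $2,795.79.
Line 3 (5021.62, Casara, 1,851 kg, $280,778.19):
Base rate for 5021.62 is 19% + $1.09/kg.
5021.62 has an FTA preferential rate, but origin Casara is not Ulania; base rate stands.
Additional duty on 5021.62 from Casara: +38.2%. Applied ad valorem rate: 19% + 38.2% = 57.2%.
Duty = $280,778.19 × 57.2% + 1,851 × $1.09 = $162,622.71.
Total = $87,226.28 + $2,795.79 + $162,622.71 = $252,644.78.

$252,644.78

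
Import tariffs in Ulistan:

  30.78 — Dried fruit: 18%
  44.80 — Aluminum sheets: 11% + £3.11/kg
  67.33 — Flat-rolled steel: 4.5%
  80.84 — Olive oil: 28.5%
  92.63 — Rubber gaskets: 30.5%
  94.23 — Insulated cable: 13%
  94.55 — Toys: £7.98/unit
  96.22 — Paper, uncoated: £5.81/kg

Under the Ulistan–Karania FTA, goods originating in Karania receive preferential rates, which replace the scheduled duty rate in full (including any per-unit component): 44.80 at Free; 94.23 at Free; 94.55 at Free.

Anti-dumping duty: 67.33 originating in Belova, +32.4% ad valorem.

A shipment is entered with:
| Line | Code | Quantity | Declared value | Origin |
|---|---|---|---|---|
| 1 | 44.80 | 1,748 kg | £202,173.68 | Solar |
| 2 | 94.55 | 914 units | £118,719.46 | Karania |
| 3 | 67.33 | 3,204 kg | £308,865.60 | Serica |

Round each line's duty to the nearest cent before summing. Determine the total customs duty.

Line 1 (44.80, Solar, 1,748 kg, £202,173.68):
Base rate for 44.80 is 11% + £3.11/kg.
44.80 has an FTA preferential rate, but origin Solar is not Karania; base rate stands.
Duty = £202,173.68 × 11% + 1,748 × £3.11 = £27,675.38.
Line 2 (94.55, Karania, 914 units, £118,719.46):
Base rate for 94.55 is £7.98/unit.
Origin Karania qualifies under the Ulistan–Karania agreement and 94.55 is covered: preferential rate Free applies instead.
Duty = £118,719.46 × 0% = £0.00.
Line 3 (67.33, Serica, 3,204 kg, £308,865.60):
Base rate for 67.33 is 4.5%.
The additional-duty order on 67.33 targets Belova, not Serica; it does not apply.
Duty = £308,865.60 × 4.5% = £13,898.95.
Total = £27,675.38 + £0.00 + £13,898.95 = £41,574.33.

£41,574.33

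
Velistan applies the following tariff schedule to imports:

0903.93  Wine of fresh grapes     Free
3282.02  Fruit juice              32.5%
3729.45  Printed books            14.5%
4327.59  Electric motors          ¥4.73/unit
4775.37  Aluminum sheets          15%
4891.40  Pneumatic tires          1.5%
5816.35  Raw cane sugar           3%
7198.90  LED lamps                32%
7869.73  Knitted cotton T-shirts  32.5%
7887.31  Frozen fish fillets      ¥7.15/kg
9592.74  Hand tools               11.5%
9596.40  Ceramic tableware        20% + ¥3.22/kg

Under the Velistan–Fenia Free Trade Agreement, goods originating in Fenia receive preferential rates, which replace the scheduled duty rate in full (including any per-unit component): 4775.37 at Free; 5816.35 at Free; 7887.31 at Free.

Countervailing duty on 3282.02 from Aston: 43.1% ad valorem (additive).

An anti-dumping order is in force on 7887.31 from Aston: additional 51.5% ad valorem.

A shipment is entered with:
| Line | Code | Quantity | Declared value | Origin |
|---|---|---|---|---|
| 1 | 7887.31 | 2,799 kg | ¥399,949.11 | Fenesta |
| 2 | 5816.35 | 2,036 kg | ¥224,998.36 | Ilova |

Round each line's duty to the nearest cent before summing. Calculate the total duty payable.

¥26,762.80

Line 1 (7887.31, Fenesta, 2,799 kg, ¥399,949.11):
Base rate for 7887.31 is ¥7.15/kg.
7887.31 has an FTA preferential rate, but origin Fenesta is not Fenia; base rate stands.
The additional-duty order on 7887.31 targets Aston, not Fenesta; it does not apply.
Duty = 2,799 × ¥7.15 = ¥20,012.85.
Line 2 (5816.35, Ilova, 2,036 kg, ¥224,998.36):
Base rate for 5816.35 is 3%.
5816.35 has an FTA preferential rate, but origin Ilova is not Fenia; base rate stands.
Duty = ¥224,998.36 × 3% = ¥6,749.95.
Total = ¥20,012.85 + ¥6,749.95 = ¥26,762.80.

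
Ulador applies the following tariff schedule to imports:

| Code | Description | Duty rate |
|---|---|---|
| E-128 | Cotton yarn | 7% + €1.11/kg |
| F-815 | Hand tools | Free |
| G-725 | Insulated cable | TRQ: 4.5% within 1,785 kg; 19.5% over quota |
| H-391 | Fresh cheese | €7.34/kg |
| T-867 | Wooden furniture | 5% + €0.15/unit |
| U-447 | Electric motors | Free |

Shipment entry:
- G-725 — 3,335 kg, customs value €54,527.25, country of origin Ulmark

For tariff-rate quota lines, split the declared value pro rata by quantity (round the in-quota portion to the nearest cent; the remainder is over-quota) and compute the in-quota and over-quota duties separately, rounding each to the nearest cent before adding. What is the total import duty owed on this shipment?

€6,255.10

Line 1 (G-725, Ulmark, 3,335 kg, €54,527.25):
Code G-725 is under a tariff-rate quota (threshold 1,785 kg). In-quota: 1,785 kg at 4.5%; over-quota: 1,550 kg at 19.5%.
Pro-rata value split: in-quota = €54,527.25 × 1,785/3,335 = €29,184.75; over-quota = €54,527.25 − €29,184.75 = €25,342.50.
In-quota duty = €29,184.75 × 4.5% = €1,313.31. Over-quota duty = €25,342.50 × 19.5% = €4,941.79.
Line duty = €1,313.31 + €4,941.79 = €6,255.10.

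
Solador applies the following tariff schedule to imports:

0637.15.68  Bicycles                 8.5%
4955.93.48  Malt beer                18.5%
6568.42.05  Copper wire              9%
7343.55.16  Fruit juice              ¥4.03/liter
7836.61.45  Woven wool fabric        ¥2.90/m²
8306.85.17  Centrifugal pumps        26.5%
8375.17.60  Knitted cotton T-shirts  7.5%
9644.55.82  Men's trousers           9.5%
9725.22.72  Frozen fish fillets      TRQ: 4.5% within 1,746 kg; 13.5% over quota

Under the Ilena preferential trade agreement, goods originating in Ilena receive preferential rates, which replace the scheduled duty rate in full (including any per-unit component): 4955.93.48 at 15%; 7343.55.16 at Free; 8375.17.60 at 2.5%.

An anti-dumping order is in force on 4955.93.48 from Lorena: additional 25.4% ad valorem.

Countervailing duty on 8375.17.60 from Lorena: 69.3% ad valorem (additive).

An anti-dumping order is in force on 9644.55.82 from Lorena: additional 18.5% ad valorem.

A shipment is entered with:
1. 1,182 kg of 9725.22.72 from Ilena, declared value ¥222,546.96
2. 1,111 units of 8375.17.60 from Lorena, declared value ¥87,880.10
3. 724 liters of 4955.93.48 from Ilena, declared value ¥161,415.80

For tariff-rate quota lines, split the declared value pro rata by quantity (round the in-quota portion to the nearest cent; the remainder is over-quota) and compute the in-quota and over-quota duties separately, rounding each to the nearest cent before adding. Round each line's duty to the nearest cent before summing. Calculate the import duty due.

Line 1 (9725.22.72, Ilena, 1,182 kg, ¥222,546.96):
Code 9725.22.72 is under a tariff-rate quota (threshold 1,746 kg). Quantity 1,182 kg is within the quota, so the in-quota rate 4.5% applies to the full value.
Duty = ¥222,546.96 × 4.5% = ¥10,014.61.
Line 2 (8375.17.60, Lorena, 1,111 units, ¥87,880.10):
Base rate for 8375.17.60 is 7.5%.
8375.17.60 has an FTA preferential rate, but origin Lorena is not Ilena; base rate stands.
Additional duty on 8375.17.60 from Lorena: +69.3%. Applied ad valorem rate: 7.5% + 69.3% = 76.8%.
Duty = ¥87,880.10 × 76.8% = ¥67,491.92.
Line 3 (4955.93.48, Ilena, 724 liters, ¥161,415.80):
Base rate for 4955.93.48 is 18.5%.
Origin Ilena qualifies under the Solador–Ilena agreement and 4955.93.48 is covered: preferential rate 15% applies instead.
The additional-duty order on 4955.93.48 targets Lorena, not Ilena; it does not apply.
Duty = ¥161,415.80 × 15% = ¥24,212.37.
Total = ¥10,014.61 + ¥67,491.92 + ¥24,212.37 = ¥101,718.90.

¥101,718.90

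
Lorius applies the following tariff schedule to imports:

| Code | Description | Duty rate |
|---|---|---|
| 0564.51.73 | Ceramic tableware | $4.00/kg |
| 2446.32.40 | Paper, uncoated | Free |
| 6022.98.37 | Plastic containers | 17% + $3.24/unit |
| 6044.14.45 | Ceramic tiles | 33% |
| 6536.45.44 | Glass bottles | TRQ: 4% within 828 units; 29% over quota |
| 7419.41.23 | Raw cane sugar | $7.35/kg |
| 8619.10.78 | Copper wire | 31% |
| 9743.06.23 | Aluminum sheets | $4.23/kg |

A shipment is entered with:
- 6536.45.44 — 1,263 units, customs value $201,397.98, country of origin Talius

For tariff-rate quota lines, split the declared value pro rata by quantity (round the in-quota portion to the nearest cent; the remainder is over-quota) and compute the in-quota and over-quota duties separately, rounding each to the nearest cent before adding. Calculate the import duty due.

Line 1 (6536.45.44, Talius, 1,263 units, $201,397.98):
Code 6536.45.44 is under a tariff-rate quota (threshold 828 units). In-quota: 828 units at 4%; over-quota: 435 units at 29%.
Pro-rata value split: in-quota = $201,397.98 × 828/1,263 = $132,032.88; over-quota = $201,397.98 − $132,032.88 = $69,365.10.
In-quota duty = $132,032.88 × 4% = $5,281.32. Over-quota duty = $69,365.10 × 29% = $20,115.88.
Line duty = $5,281.32 + $20,115.88 = $25,397.20.

$25,397.20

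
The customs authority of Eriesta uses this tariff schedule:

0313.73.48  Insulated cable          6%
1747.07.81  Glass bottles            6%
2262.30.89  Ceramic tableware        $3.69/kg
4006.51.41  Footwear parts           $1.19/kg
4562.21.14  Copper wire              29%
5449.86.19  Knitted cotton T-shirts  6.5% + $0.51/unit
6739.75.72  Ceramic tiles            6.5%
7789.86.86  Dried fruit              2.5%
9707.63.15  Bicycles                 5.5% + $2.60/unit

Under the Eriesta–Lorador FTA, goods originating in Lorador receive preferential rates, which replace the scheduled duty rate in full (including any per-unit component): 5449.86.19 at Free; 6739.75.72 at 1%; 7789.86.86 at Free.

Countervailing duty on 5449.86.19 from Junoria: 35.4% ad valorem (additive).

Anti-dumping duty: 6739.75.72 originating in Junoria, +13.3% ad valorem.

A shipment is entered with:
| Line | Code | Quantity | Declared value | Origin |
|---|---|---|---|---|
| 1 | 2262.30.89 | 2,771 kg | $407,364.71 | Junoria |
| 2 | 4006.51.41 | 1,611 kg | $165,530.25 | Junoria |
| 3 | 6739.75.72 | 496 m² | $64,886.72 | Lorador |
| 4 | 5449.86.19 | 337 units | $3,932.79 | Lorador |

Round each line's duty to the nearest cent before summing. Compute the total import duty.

Line 1 (2262.30.89, Junoria, 2,771 kg, $407,364.71):
Base rate for 2262.30.89 is $3.69/kg.
Duty = 2,771 × $3.69 = $10,224.99.
Line 2 (4006.51.41, Junoria, 1,611 kg, $165,530.25):
Base rate for 4006.51.41 is $1.19/kg.
Duty = 1,611 × $1.19 = $1,917.09.
Line 3 (6739.75.72, Lorador, 496 m², $64,886.72):
Base rate for 6739.75.72 is 6.5%.
Origin Lorador qualifies under the Eriesta–Lorador agreement and 6739.75.72 is covered: preferential rate 1% applies instead.
The additional-duty order on 6739.75.72 targets Junoria, not Lorador; it does not apply.
Duty = $64,886.72 × 1% = $648.87.
Line 4 (5449.86.19, Lorador, 337 units, $3,932.79):
Base rate for 5449.86.19 is 6.5% + $0.51/unit.
Origin Lorador qualifies under the Eriesta–Lorador agreement and 5449.86.19 is covered: preferential rate Free applies instead.
The additional-duty order on 5449.86.19 targets Junoria, not Lorador; it does not apply.
Duty = $3,932.79 × 0% = $0.00.
Total = $10,224.99 + $1,917.09 + $648.87 + $0.00 = $12,790.95.

$12,790.95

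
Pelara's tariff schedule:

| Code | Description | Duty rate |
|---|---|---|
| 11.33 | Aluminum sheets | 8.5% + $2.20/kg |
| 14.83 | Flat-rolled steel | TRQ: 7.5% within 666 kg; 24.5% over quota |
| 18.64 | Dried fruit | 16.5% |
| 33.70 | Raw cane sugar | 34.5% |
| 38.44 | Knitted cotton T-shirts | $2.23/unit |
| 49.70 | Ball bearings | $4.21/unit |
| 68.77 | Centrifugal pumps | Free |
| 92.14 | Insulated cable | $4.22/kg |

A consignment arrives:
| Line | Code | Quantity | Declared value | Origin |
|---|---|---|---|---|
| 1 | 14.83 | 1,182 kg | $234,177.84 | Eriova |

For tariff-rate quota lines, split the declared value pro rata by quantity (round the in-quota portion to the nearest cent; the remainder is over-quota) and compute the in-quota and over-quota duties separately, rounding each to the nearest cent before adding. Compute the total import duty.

Line 1 (14.83, Eriova, 1,182 kg, $234,177.84):
Code 14.83 is under a tariff-rate quota (threshold 666 kg). In-quota: 666 kg at 7.5%; over-quota: 516 kg at 24.5%.
Pro-rata value split: in-quota = $234,177.84 × 666/1,182 = $131,947.92; over-quota = $234,177.84 − $131,947.92 = $102,229.92.
In-quota duty = $131,947.92 × 7.5% = $9,896.09. Over-quota duty = $102,229.92 × 24.5% = $25,046.33.
Line duty = $9,896.09 + $25,046.33 = $34,942.42.

$34,942.42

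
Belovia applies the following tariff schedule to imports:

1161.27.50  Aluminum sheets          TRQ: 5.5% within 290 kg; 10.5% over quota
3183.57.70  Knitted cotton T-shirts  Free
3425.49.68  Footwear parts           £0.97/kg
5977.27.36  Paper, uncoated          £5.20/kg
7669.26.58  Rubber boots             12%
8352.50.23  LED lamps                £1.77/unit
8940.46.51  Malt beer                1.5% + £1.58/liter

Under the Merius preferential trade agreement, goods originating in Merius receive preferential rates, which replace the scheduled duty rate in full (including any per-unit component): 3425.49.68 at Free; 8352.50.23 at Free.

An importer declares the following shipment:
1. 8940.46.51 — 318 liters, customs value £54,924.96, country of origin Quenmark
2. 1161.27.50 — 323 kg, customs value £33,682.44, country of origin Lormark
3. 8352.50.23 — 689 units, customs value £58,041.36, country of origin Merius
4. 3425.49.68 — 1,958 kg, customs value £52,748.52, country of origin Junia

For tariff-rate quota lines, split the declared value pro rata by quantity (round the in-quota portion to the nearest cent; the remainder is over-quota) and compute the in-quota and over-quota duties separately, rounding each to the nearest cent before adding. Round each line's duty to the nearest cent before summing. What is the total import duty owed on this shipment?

£5,250.17

Line 1 (8940.46.51, Quenmark, 318 liters, £54,924.96):
Base rate for 8940.46.51 is 1.5% + £1.58/liter.
Duty = £54,924.96 × 1.5% + 318 × £1.58 = £1,326.31.
Line 2 (1161.27.50, Lormark, 323 kg, £33,682.44):
Code 1161.27.50 is under a tariff-rate quota (threshold 290 kg). In-quota: 290 kg at 5.5%; over-quota: 33 kg at 10.5%.
Pro-rata value split: in-quota = £33,682.44 × 290/323 = £30,241.20; over-quota = £33,682.44 − £30,241.20 = £3,441.24.
In-quota duty = £30,241.20 × 5.5% = £1,663.27. Over-quota duty = £3,441.24 × 10.5% = £361.33.
Line duty = £1,663.27 + £361.33 = £2,024.60.
Line 3 (8352.50.23, Merius, 689 units, £58,041.36):
Base rate for 8352.50.23 is £1.77/unit.
Origin Merius qualifies under the Belovia–Merius agreement and 8352.50.23 is covered: preferential rate Free applies instead.
Duty = £58,041.36 × 0% = £0.00.
Line 4 (3425.49.68, Junia, 1,958 kg, £52,748.52):
Base rate for 3425.49.68 is £0.97/kg.
3425.49.68 has an FTA preferential rate, but origin Junia is not Merius; base rate stands.
Duty = 1,958 × £0.97 = £1,899.26.
Total = £1,326.31 + £2,024.60 + £0.00 + £1,899.26 = £5,250.17.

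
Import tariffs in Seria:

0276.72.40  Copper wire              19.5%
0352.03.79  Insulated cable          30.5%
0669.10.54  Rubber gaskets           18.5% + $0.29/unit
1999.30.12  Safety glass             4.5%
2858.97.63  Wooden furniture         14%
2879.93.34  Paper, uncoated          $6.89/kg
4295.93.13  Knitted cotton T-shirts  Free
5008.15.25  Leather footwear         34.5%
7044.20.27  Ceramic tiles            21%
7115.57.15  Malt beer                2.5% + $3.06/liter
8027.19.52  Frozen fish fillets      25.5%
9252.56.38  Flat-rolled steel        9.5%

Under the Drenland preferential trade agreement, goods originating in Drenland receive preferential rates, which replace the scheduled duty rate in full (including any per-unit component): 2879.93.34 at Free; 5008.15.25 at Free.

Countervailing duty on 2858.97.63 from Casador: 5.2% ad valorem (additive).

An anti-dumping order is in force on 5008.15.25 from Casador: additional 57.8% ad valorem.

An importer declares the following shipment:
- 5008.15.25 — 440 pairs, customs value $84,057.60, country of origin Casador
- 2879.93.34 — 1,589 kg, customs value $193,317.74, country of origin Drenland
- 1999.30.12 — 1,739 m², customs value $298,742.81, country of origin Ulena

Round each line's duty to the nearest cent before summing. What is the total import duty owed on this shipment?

Line 1 (5008.15.25, Casador, 440 pairs, $84,057.60):
Base rate for 5008.15.25 is 34.5%.
5008.15.25 has an FTA preferential rate, but origin Casador is not Drenland; base rate stands.
Additional duty on 5008.15.25 from Casador: +57.8%. Applied ad valorem rate: 34.5% + 57.8% = 92.3%.
Duty = $84,057.60 × 92.3% = $77,585.16.
Line 2 (2879.93.34, Drenland, 1,589 kg, $193,317.74):
Base rate for 2879.93.34 is $6.89/kg.
Origin Drenland qualifies under the Seria–Drenland agreement and 2879.93.34 is covered: preferential rate Free applies instead.
Duty = $193,317.74 × 0% = $0.00.
Line 3 (1999.30.12, Ulena, 1,739 m², $298,742.81):
Base rate for 1999.30.12 is 4.5%.
Duty = $298,742.81 × 4.5% = $13,443.43.
Total = $77,585.16 + $0.00 + $13,443.43 = $91,028.59.

$91,028.59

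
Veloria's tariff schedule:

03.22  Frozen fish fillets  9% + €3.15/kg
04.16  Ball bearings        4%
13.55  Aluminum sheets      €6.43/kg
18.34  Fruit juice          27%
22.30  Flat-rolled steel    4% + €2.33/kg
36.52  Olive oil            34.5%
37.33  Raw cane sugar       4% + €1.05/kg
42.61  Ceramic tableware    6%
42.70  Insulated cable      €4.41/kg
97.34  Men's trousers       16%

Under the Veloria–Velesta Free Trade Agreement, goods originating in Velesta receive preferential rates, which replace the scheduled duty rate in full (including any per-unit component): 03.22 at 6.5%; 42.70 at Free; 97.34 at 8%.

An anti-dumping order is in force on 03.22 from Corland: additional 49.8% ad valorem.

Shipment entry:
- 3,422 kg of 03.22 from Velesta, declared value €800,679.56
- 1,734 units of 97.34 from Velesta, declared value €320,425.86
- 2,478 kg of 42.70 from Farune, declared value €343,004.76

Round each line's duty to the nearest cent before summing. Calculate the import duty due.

€88,606.22

Line 1 (03.22, Velesta, 3,422 kg, €800,679.56):
Base rate for 03.22 is 9% + €3.15/kg.
Origin Velesta qualifies under the Veloria–Velesta agreement and 03.22 is covered: preferential rate 6.5% applies instead.
The additional-duty order on 03.22 targets Corland, not Velesta; it does not apply.
Duty = €800,679.56 × 6.5% = €52,044.17.
Line 2 (97.34, Velesta, 1,734 units, €320,425.86):
Base rate for 97.34 is 16%.
Origin Velesta qualifies under the Veloria–Velesta agreement and 97.34 is covered: preferential rate 8% applies instead.
Duty = €320,425.86 × 8% = €25,634.07.
Line 3 (42.70, Farune, 2,478 kg, €343,004.76):
Base rate for 42.70 is €4.41/kg.
42.70 has an FTA preferential rate, but origin Farune is not Velesta; base rate stands.
Duty = 2,478 × €4.41 = €10,927.98.
Total = €52,044.17 + €25,634.07 + €10,927.98 = €88,606.22.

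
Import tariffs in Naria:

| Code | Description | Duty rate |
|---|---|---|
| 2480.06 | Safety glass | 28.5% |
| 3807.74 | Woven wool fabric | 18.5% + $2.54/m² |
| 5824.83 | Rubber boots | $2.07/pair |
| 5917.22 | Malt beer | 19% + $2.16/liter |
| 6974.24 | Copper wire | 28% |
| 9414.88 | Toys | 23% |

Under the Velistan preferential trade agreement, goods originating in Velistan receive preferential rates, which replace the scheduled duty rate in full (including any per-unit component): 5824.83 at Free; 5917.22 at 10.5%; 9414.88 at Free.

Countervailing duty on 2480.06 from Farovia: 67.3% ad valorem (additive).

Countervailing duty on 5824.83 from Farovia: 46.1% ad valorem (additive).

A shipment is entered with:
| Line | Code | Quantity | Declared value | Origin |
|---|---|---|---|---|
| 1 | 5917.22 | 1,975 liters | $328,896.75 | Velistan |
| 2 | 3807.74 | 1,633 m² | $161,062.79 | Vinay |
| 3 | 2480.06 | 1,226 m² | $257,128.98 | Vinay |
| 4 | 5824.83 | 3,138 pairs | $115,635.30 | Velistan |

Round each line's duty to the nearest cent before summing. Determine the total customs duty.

$141,760.36

Line 1 (5917.22, Velistan, 1,975 liters, $328,896.75):
Base rate for 5917.22 is 19% + $2.16/liter.
Origin Velistan qualifies under the Naria–Velistan agreement and 5917.22 is covered: preferential rate 10.5% applies instead.
Duty = $328,896.75 × 10.5% = $34,534.16.
Line 2 (3807.74, Vinay, 1,633 m², $161,062.79):
Base rate for 3807.74 is 18.5% + $2.54/m².
Duty = $161,062.79 × 18.5% + 1,633 × $2.54 = $33,944.44.
Line 3 (2480.06, Vinay, 1,226 m², $257,128.98):
Base rate for 2480.06 is 28.5%.
The additional-duty order on 2480.06 targets Farovia, not Vinay; it does not apply.
Duty = $257,128.98 × 28.5% = $73,281.76.
Line 4 (5824.83, Velistan, 3,138 pairs, $115,635.30):
Base rate for 5824.83 is $2.07/pair.
Origin Velistan qualifies under the Naria–Velistan agreement and 5824.83 is covered: preferential rate Free applies instead.
The additional-duty order on 5824.83 targets Farovia, not Velistan; it does not apply.
Duty = $115,635.30 × 0% = $0.00.
Total = $34,534.16 + $33,944.44 + $73,281.76 + $0.00 = $141,760.36.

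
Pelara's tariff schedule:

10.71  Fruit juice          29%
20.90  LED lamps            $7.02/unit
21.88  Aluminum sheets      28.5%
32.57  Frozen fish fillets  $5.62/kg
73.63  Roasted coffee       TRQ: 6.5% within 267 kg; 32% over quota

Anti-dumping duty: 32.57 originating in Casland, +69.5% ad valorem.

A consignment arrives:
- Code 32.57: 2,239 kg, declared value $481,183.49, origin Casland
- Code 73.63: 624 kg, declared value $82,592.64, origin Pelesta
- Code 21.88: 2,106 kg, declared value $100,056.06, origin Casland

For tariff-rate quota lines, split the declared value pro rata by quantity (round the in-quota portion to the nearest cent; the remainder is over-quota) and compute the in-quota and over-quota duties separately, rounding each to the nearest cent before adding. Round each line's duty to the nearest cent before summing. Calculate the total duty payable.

$392,939.61

Line 1 (32.57, Casland, 2,239 kg, $481,183.49):
Base rate for 32.57 is $5.62/kg.
Additional duty on 32.57 from Casland: +69.5% ad valorem. Applied ad valorem rate = 69.5%.
Duty = $481,183.49 × 69.5% + 2,239 × $5.62 = $347,005.71.
Line 2 (73.63, Pelesta, 624 kg, $82,592.64):
Code 73.63 is under a tariff-rate quota (threshold 267 kg). In-quota: 267 kg at 6.5%; over-quota: 357 kg at 32%.
Pro-rata value split: in-quota = $82,592.64 × 267/624 = $35,340.12; over-quota = $82,592.64 − $35,340.12 = $47,252.52.
In-quota duty = $35,340.12 × 6.5% = $2,297.11. Over-quota duty = $47,252.52 × 32% = $15,120.81.
Line duty = $2,297.11 + $15,120.81 = $17,417.92.
Line 3 (21.88, Casland, 2,106 kg, $100,056.06):
Base rate for 21.88 is 28.5%.
Duty = $100,056.06 × 28.5% = $28,515.98.
Total = $347,005.71 + $17,417.92 + $28,515.98 = $392,939.61.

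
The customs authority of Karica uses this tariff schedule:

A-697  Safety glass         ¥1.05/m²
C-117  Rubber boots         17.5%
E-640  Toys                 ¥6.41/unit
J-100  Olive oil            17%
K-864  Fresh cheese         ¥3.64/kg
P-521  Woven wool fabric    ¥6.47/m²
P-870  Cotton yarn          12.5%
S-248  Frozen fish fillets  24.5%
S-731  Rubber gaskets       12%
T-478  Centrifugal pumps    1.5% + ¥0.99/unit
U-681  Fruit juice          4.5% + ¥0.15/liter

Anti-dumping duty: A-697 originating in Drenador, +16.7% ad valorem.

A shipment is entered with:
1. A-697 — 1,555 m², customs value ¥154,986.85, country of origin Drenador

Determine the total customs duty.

Line 1 (A-697, Drenador, 1,555 m², ¥154,986.85):
Base rate for A-697 is ¥1.05/m².
Additional duty on A-697 from Drenador: +16.7% ad valorem. Applied ad valorem rate = 16.7%.
Duty = ¥154,986.85 × 16.7% + 1,555 × ¥1.05 = ¥27,515.55.

¥27,515.55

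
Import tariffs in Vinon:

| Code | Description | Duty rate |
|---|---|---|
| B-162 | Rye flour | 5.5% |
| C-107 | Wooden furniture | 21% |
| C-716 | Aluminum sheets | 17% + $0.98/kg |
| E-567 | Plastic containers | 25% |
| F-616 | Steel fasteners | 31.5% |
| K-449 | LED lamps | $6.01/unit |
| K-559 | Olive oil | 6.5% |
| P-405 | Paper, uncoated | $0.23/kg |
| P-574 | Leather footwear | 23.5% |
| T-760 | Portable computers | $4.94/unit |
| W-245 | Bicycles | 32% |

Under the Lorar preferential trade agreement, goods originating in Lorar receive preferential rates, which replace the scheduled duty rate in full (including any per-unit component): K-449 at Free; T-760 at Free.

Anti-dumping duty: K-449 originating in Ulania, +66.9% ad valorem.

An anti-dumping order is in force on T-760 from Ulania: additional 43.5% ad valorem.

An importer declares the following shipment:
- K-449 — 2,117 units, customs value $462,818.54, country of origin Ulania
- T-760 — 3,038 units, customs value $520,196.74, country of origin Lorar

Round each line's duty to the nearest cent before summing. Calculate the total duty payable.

Line 1 (K-449, Ulania, 2,117 units, $462,818.54):
Base rate for K-449 is $6.01/unit.
K-449 has an FTA preferential rate, but origin Ulania is not Lorar; base rate stands.
Additional duty on K-449 from Ulania: +66.9% ad valorem. Applied ad valorem rate = 66.9%.
Duty = $462,818.54 × 66.9% + 2,117 × $6.01 = $322,348.77.
Line 2 (T-760, Lorar, 3,038 units, $520,196.74):
Base rate for T-760 is $4.94/unit.
Origin Lorar qualifies under the Vinon–Lorar agreement and T-760 is covered: preferential rate Free applies instead.
The additional-duty order on T-760 targets Ulania, not Lorar; it does not apply.
Duty = $520,196.74 × 0% = $0.00.
Total = $322,348.77 + $0.00 = $322,348.77.

$322,348.77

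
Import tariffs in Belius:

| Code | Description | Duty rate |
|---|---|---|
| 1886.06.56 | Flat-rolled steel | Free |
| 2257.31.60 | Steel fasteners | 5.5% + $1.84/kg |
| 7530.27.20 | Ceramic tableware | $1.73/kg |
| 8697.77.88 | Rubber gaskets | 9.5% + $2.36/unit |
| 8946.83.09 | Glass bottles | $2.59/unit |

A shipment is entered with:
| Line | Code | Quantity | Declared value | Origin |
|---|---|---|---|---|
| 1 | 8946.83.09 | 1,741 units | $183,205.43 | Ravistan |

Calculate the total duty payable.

Line 1 (8946.83.09, Ravistan, 1,741 units, $183,205.43):
Base rate for 8946.83.09 is $2.59/unit.
Duty = 1,741 × $2.59 = $4,509.19.

$4,509.19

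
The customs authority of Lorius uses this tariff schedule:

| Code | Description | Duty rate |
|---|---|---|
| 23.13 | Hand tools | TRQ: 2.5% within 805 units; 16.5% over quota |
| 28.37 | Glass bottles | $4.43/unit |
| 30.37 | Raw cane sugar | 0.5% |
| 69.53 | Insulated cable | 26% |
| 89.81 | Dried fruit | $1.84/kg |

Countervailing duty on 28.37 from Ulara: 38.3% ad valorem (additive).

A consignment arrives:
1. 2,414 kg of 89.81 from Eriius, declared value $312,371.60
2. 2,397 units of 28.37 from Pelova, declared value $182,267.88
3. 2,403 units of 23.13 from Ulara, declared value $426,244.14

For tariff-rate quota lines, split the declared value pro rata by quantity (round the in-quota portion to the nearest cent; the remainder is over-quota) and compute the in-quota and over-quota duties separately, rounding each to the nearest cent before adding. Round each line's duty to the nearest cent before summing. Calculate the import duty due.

$65,400.02

Line 1 (89.81, Eriius, 2,414 kg, $312,371.60):
Base rate for 89.81 is $1.84/kg.
Duty = 2,414 × $1.84 = $4,441.76.
Line 2 (28.37, Pelova, 2,397 units, $182,267.88):
Base rate for 28.37 is $4.43/unit.
The additional-duty order on 28.37 targets Ulara, not Pelova; it does not apply.
Duty = 2,397 × $4.43 = $10,618.71.
Line 3 (23.13, Ulara, 2,403 units, $426,244.14):
Code 23.13 is under a tariff-rate quota (threshold 805 units). In-quota: 805 units at 2.5%; over-quota: 1,598 units at 16.5%.
Pro-rata value split: in-quota = $426,244.14 × 805/2,403 = $142,790.90; over-quota = $426,244.14 − $142,790.90 = $283,453.24.
In-quota duty = $142,790.90 × 2.5% = $3,569.77. Over-quota duty = $283,453.24 × 16.5% = $46,769.78.
Line duty = $3,569.77 + $46,769.78 = $50,339.55.
Total = $4,441.76 + $10,618.71 + $50,339.55 = $65,400.02.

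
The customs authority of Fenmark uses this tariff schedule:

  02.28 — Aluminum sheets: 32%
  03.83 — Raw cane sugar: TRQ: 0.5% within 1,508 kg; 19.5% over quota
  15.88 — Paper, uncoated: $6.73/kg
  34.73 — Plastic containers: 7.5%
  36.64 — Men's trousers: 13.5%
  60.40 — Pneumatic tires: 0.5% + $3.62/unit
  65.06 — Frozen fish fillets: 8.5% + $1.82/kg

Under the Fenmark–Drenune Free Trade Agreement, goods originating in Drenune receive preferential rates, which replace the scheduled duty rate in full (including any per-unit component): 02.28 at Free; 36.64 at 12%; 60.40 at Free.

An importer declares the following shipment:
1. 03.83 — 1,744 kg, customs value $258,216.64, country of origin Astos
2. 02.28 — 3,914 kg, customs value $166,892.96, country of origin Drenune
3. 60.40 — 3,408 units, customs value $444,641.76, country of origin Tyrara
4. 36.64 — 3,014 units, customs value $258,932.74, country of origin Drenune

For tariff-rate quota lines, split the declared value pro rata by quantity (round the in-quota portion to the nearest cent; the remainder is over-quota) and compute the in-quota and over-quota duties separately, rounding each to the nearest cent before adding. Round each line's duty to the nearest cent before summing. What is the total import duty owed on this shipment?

$53,562.19

Line 1 (03.83, Astos, 1,744 kg, $258,216.64):
Code 03.83 is under a tariff-rate quota (threshold 1,508 kg). In-quota: 1,508 kg at 0.5%; over-quota: 236 kg at 19.5%.
Pro-rata value split: in-quota = $258,216.64 × 1,508/1,744 = $223,274.48; over-quota = $258,216.64 − $223,274.48 = $34,942.16.
In-quota duty = $223,274.48 × 0.5% = $1,116.37. Over-quota duty = $34,942.16 × 19.5% = $6,813.72.
Line duty = $1,116.37 + $6,813.72 = $7,930.09.
Line 2 (02.28, Drenune, 3,914 kg, $166,892.96):
Base rate for 02.28 is 32%.
Origin Drenune qualifies under the Fenmark–Drenune agreement and 02.28 is covered: preferential rate Free applies instead.
Duty = $166,892.96 × 0% = $0.00.
Line 3 (60.40, Tyrara, 3,408 units, $444,641.76):
Base rate for 60.40 is 0.5% + $3.62/unit.
60.40 has an FTA preferential rate, but origin Tyrara is not Drenune; base rate stands.
Duty = $444,641.76 × 0.5% + 3,408 × $3.62 = $14,560.17.
Line 4 (36.64, Drenune, 3,014 units, $258,932.74):
Base rate for 36.64 is 13.5%.
Origin Drenune qualifies under the Fenmark–Drenune agreement and 36.64 is covered: preferential rate 12% applies instead.
Duty = $258,932.74 × 12% = $31,071.93.
Total = $7,930.09 + $0.00 + $14,560.17 + $31,071.93 = $53,562.19.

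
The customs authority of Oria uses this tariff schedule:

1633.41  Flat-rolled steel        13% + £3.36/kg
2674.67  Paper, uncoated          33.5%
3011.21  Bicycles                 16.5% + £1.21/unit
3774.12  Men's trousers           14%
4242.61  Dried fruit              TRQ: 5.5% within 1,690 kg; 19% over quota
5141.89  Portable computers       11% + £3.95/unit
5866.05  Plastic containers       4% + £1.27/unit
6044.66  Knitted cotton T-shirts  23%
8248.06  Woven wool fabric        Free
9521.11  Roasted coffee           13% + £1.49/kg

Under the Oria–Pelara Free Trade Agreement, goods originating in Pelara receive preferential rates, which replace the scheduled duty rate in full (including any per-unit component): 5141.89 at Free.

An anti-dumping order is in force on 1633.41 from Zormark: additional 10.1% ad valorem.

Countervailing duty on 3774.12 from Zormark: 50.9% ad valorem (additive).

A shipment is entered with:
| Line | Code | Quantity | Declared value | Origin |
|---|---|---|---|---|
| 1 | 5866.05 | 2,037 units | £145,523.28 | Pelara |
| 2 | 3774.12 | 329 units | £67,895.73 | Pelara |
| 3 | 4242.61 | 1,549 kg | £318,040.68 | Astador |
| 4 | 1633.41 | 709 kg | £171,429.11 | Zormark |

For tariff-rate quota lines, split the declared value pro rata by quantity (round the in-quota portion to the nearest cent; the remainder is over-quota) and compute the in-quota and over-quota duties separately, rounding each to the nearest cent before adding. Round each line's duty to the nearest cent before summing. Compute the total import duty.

£77,387.92

Line 1 (5866.05, Pelara, 2,037 units, £145,523.28):
Base rate for 5866.05 is 4% + £1.27/unit.
Origin Pelara is the FTA partner but 5866.05 is not on the preference list; base rate stands.
Duty = £145,523.28 × 4% + 2,037 × £1.27 = £8,407.92.
Line 2 (3774.12, Pelara, 329 units, £67,895.73):
Base rate for 3774.12 is 14%.
Origin Pelara is the FTA partner but 3774.12 is not on the preference list; base rate stands.
The additional-duty order on 3774.12 targets Zormark, not Pelara; it does not apply.
Duty = £67,895.73 × 14% = £9,505.40.
Line 3 (4242.61, Astador, 1,549 kg, £318,040.68):
Code 4242.61 is under a tariff-rate quota (threshold 1,690 kg). Quantity 1,549 kg is within the quota, so the in-quota rate 5.5% applies to the full value.
Duty = £318,040.68 × 5.5% = £17,492.24.
Line 4 (1633.41, Zormark, 709 kg, £171,429.11):
Base rate for 1633.41 is 13% + £3.36/kg.
Additional duty on 1633.41 from Zormark: +10.1%. Applied ad valorem rate: 13% + 10.1% = 23.1%.
Duty = £171,429.11 × 23.1% + 709 × £3.36 = £41,982.36.
Total = £8,407.92 + £9,505.40 + £17,492.24 + £41,982.36 = £77,387.92.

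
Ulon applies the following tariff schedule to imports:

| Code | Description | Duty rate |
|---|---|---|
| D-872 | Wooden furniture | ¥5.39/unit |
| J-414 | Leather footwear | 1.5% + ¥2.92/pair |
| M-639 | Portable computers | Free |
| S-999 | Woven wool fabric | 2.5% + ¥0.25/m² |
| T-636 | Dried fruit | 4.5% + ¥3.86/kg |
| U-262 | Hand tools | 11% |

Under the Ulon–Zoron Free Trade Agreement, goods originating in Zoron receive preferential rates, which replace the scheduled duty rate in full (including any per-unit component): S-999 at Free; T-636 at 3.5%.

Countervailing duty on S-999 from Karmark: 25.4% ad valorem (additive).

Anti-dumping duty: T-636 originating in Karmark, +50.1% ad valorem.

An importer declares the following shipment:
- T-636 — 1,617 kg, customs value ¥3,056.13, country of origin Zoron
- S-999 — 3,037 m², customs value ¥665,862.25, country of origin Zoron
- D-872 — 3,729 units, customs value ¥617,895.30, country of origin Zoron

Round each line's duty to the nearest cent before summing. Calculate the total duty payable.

Line 1 (T-636, Zoron, 1,617 kg, ¥3,056.13):
Base rate for T-636 is 4.5% + ¥3.86/kg.
Origin Zoron qualifies under the Ulon–Zoron agreement and T-636 is covered: preferential rate 3.5% applies instead.
The additional-duty order on T-636 targets Karmark, not Zoron; it does not apply.
Duty = ¥3,056.13 × 3.5% = ¥106.96.
Line 2 (S-999, Zoron, 3,037 m², ¥665,862.25):
Base rate for S-999 is 2.5% + ¥0.25/m².
Origin Zoron qualifies under the Ulon–Zoron agreement and S-999 is covered: preferential rate Free applies instead.
The additional-duty order on S-999 targets Karmark, not Zoron; it does not apply.
Duty = ¥665,862.25 × 0% = ¥0.00.
Line 3 (D-872, Zoron, 3,729 units, ¥617,895.30):
Base rate for D-872 is ¥5.39/unit.
Origin Zoron is the FTA partner but D-872 is not on the preference list; base rate stands.
Duty = 3,729 × ¥5.39 = ¥20,099.31.
Total = ¥106.96 + ¥0.00 + ¥20,099.31 = ¥20,206.27.

¥20,206.27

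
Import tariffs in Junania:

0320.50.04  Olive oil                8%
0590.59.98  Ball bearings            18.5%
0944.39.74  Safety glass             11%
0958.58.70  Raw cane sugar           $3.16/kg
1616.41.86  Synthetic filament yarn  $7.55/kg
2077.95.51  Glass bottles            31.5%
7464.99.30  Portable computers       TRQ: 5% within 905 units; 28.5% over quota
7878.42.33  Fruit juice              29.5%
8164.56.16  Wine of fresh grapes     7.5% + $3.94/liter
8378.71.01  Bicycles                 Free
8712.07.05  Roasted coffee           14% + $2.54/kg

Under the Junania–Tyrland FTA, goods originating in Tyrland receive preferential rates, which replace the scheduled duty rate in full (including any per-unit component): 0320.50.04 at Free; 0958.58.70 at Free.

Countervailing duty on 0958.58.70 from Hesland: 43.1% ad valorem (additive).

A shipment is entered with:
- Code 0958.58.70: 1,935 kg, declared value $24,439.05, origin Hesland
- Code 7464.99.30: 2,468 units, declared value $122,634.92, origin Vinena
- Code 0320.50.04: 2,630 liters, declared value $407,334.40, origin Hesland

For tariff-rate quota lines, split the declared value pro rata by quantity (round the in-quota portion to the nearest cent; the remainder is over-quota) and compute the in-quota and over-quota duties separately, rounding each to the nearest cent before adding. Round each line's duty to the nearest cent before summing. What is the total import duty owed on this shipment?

Line 1 (0958.58.70, Hesland, 1,935 kg, $24,439.05):
Base rate for 0958.58.70 is $3.16/kg.
0958.58.70 has an FTA preferential rate, but origin Hesland is not Tyrland; base rate stands.
Additional duty on 0958.58.70 from Hesland: +43.1% ad valorem. Applied ad valorem rate = 43.1%.
Duty = $24,439.05 × 43.1% + 1,935 × $3.16 = $16,647.83.
Line 2 (7464.99.30, Vinena, 2,468 units, $122,634.92):
Code 7464.99.30 is under a tariff-rate quota (threshold 905 units). In-quota: 905 units at 5%; over-quota: 1,563 units at 28.5%.
Pro-rata value split: in-quota = $122,634.92 × 905/2,468 = $44,969.45; over-quota = $122,634.92 − $44,969.45 = $77,665.47.
In-quota duty = $44,969.45 × 5% = $2,248.47. Over-quota duty = $77,665.47 × 28.5% = $22,134.66.
Line duty = $2,248.47 + $22,134.66 = $24,383.13.
Line 3 (0320.50.04, Hesland, 2,630 liters, $407,334.40):
Base rate for 0320.50.04 is 8%.
0320.50.04 has an FTA preferential rate, but origin Hesland is not Tyrland; base rate stands.
Duty = $407,334.40 × 8% = $32,586.75.
Total = $16,647.83 + $24,383.13 + $32,586.75 = $73,617.71.

$73,617.71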